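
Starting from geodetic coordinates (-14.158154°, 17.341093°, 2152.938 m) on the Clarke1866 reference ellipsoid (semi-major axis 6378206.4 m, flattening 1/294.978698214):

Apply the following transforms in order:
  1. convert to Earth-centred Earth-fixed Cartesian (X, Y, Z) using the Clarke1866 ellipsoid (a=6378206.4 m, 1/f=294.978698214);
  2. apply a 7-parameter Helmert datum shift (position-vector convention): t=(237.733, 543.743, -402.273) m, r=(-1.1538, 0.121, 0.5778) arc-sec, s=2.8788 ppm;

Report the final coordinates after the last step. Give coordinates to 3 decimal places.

start: φ=-14.158154°, λ=17.341093°, h=2152.938 m
→ ECEF (a=6378206.400, f=1/294.978698214): X=5906551.2144, Y=1844334.0651, Z=-1550385.3686
→ Helmert 7p (PV): X=5906799.8752, Y=1844890.9908, Z=-1550805.8866

X=5906799.875 m, Y=1844890.991 m, Z=-1550805.887 m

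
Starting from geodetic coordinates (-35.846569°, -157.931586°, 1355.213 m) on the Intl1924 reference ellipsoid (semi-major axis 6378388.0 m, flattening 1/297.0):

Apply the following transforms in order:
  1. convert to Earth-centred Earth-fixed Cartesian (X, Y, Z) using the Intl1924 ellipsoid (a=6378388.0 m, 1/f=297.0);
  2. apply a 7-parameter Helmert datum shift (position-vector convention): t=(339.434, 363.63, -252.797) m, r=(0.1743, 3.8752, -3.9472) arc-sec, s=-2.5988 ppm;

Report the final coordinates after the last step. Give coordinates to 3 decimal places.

start: φ=-35.846569°, λ=-157.931586°, h=1355.213 m
→ ECEF (a=6378388.000, f=1/297.0): X=-4798003.0515, Y=-1945186.5322, Z=-3715257.3962
→ Helmert 7p (PV): X=-4797758.1728, Y=-1944722.8905, Z=-3715412.0395

X=-4797758.173 m, Y=-1944722.890 m, Z=-3715412.040 m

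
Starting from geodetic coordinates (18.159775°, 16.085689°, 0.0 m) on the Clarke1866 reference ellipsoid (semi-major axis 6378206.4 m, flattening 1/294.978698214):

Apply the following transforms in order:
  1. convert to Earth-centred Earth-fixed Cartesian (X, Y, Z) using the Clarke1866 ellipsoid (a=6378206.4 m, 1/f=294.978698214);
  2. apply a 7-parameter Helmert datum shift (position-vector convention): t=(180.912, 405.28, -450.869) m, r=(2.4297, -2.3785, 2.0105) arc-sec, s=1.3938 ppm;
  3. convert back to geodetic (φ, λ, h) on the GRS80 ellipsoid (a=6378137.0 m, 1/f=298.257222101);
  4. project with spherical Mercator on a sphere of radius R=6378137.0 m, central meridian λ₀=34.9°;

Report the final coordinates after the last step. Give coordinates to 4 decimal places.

E=-2093997.2978 m, N=2055658.6337 m

start: φ=18.159775°, λ=16.085689°, h=0.000 m
→ ECEF (a=6378206.400, f=1/294.978698214): X=5825151.3004, Y=1679767.4564, Z=1975076.3339
→ Helmert 7p (PV): X=5825301.1833, Y=1680208.5911, Z=1974715.1763
→ geod (Bowring, a=6378137.000): φ=18.15465525°, λ=16.08930223°, h=186.8164 m
→ merc (R=6378137.0, λ₀=34.9°): E=-2093997.2978, N=2055658.6337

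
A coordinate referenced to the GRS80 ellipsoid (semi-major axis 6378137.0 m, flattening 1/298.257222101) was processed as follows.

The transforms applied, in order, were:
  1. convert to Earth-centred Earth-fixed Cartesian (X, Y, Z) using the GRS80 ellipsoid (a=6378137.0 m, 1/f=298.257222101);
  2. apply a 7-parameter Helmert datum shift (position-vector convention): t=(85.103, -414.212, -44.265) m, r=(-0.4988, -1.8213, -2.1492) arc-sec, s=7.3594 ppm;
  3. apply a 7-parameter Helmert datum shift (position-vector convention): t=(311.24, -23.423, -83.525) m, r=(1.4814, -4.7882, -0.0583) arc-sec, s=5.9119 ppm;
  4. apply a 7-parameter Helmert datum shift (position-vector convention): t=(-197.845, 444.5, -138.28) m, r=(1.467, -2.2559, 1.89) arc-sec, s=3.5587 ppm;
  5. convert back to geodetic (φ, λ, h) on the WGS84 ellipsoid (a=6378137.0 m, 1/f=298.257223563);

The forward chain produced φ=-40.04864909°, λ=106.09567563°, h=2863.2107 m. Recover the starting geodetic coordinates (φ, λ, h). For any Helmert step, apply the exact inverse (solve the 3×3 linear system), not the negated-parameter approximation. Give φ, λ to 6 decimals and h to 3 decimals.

φ=-40.046509°, λ=106.100153°, h=2621.845 m

start: φ=-40.048649°, λ=106.095676°, h=2863.211 m
→ ECEF (a=6378137.000, f=1/298.257223563): X=-1356109.2488, Y=4699681.9664, Z=-4083964.3814
→ Helmert⁻¹: X=-1355908.1843, Y=4699204.1224, Z=-4083830.1606
→ Helmert⁻¹: X=-1356307.5337, Y=4699170.0514, Z=-4083724.7575
→ Helmert⁻¹: X=-1356467.6800, Y=4699545.4189, Z=-4083627.0971
→ geod (Bowring, a=6378137.000): φ=-40.04650900°, λ=106.10015300°, h=2621.8450 m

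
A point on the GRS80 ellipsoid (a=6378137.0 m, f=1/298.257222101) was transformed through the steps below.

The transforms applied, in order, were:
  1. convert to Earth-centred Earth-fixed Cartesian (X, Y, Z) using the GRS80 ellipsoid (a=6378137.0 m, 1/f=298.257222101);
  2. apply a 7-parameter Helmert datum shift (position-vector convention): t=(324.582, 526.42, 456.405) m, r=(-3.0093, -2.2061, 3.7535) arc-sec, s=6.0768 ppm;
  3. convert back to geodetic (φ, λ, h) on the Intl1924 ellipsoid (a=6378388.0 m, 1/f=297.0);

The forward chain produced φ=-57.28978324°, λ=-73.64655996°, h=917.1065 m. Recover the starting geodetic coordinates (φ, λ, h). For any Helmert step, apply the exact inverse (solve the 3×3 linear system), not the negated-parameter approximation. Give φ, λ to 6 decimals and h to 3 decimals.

start: φ=-57.289783°, λ=-73.646560°, h=917.106 m
→ ECEF (a=6378388.000, f=1/297.0): X=972950.0382, Y=-3315746.2633, Z=-5344291.1399
→ Helmert⁻¹: X=972502.0346, Y=-3316192.2506, Z=-5344773.8491
→ geod (Bowring, a=6378137.000): φ=-57.28909800°, λ=-73.65576900°, h=1672.7580 m

φ=-57.289098°, λ=-73.655769°, h=1672.758 m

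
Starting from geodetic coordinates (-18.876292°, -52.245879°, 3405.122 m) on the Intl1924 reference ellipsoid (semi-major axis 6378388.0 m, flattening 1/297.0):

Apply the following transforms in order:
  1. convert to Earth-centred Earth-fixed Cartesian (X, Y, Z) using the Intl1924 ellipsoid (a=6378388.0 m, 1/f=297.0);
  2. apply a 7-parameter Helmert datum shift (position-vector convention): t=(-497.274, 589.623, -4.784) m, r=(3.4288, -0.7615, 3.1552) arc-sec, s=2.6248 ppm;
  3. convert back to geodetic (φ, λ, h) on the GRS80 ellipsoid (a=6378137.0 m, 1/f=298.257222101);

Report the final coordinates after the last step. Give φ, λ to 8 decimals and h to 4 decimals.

φ=-18.87870710°, λ=-52.24505260°, h=2935.8245 m

start: φ=-18.876292°, λ=-52.245879°, h=3405.122 m
→ ECEF (a=6378388.000, f=1/297.0): X=3698564.6988, Y=-4776052.8215, Z=-2051524.2668
→ Helmert 7p (PV): X=3698157.7655, Y=-4775385.0550, Z=-2051600.1750
→ geod (Bowring, a=6378137.000): φ=-18.87870710°, λ=-52.24505260°, h=2935.8245 m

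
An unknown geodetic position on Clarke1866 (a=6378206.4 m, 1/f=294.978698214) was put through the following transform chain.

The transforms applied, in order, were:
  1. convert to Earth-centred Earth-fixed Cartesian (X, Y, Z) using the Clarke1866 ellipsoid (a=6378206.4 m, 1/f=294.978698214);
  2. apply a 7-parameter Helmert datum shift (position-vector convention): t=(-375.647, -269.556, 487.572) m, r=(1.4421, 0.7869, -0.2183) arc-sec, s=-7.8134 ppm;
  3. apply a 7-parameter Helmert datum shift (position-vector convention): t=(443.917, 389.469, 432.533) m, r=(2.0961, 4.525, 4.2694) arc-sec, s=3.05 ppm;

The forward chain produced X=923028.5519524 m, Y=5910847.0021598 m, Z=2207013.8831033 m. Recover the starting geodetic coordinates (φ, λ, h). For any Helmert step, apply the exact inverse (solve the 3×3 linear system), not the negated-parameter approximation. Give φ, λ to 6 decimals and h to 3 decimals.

φ=20.368193°, λ=81.124400°, h=582.595 m

start: X=923028.5520, Y=5910847.0022, Z=2207013.8831 m
→ Helmert⁻¹: X=922655.7526, Y=5910442.8318, Z=2206534.7981
→ Helmert⁻¹: X=923023.9400, Y=5910774.9712, Z=2206026.6592
→ geod (Bowring, a=6378206.400): φ=20.36819300°, λ=81.12440000°, h=582.5950 m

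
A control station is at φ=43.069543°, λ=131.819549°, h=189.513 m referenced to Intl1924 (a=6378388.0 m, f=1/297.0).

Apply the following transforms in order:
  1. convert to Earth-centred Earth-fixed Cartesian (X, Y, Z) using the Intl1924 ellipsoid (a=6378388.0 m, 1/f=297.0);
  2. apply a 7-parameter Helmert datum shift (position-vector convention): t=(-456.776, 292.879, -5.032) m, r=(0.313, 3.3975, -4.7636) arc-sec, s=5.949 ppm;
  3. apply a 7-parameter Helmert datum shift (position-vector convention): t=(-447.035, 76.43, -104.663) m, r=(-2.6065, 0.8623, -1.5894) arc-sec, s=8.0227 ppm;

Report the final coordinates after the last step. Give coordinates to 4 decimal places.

start: φ=43.069543°, λ=131.819549°, h=189.513 m
→ ECEF (a=6378388.000, f=1/297.0): X=-3111916.5194, Y=3478100.1914, Z=4333354.0259
→ Helmert 7p (PV): X=-3112240.1049, Y=3478479.0547, Z=4333431.3093
→ Helmert 7p (PV): X=-3112667.1882, Y=3478662.1340, Z=4333330.4664

X=-3112667.1882 m, Y=3478662.1340 m, Z=4333330.4664 m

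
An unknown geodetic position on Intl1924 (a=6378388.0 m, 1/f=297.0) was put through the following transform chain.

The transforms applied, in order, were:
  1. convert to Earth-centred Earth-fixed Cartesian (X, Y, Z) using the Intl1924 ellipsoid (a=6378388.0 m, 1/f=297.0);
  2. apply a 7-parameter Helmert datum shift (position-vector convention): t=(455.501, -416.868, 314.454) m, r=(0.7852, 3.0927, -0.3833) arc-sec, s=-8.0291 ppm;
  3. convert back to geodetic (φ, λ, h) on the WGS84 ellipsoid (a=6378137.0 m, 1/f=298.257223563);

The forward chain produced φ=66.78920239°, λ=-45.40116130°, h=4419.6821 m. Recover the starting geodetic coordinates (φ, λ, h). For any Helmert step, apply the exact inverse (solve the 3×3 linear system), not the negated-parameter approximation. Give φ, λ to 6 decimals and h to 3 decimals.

start: φ=66.789202°, λ=-45.401161°, h=4419.682 m
→ ECEF (a=6378137.000, f=1/298.257223563): X=1771214.4314, Y=-1796192.3432, Z=5843250.1231
→ Helmert⁻¹: X=1770688.8759, Y=-1795764.3604, Z=5843015.9684
→ geod (Bowring, a=6378388.000): φ=66.79451900°, λ=-45.40283600°, h=3765.1070 m

φ=66.794519°, λ=-45.402836°, h=3765.107 m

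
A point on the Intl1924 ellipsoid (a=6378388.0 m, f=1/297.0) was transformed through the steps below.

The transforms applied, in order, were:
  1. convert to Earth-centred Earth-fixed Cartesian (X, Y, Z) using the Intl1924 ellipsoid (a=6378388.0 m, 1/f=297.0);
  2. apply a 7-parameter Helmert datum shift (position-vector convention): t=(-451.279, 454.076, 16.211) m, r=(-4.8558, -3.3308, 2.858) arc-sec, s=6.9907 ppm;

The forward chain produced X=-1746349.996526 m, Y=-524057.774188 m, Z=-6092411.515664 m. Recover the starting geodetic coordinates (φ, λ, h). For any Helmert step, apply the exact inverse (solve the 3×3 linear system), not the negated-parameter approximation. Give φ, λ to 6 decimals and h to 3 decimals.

start: X=-1746349.9965, Y=-524057.7742, Z=-6092411.5157 m
→ Helmert⁻¹: X=-1745992.1584, Y=-524340.5671, Z=-6092369.2858
→ geod (Bowring, a=6378388.000): φ=-73.44702400°, λ=-163.28441200°, h=606.8320 m

φ=-73.447024°, λ=-163.284412°, h=606.832 m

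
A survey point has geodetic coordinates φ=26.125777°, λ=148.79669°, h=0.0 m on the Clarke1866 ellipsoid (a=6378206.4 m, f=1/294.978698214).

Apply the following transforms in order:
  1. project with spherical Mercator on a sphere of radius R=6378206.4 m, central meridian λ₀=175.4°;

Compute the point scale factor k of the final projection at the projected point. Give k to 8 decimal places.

start: φ=26.125777°, λ=148.796690°, h=0.000 m
→ into merc (λ₀=175.4°): φ=26.12577700°, λ−λ₀=-26.60331000°
scale k = 1.11379715

1.11379715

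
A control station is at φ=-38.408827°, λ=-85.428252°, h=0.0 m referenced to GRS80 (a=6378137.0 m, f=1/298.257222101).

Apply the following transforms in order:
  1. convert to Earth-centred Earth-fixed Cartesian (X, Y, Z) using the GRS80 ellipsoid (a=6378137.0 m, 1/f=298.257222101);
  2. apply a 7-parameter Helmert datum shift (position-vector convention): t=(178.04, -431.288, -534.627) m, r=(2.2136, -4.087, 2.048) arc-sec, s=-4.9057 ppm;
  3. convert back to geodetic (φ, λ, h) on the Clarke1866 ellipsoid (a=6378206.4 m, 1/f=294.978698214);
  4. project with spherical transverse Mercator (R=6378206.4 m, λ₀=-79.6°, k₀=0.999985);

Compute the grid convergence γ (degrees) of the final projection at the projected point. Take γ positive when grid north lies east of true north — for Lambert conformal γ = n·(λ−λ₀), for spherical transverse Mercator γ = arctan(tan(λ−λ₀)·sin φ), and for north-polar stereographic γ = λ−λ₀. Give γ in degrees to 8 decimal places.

start: φ=-38.408827°, λ=-85.428252°, h=0.000 m
→ ECEF (a=6378137.000, f=1/298.257222101): X=398884.8495, Y=-4988440.9271, Z=-3941103.8682
→ Helmert 7p (PV): X=399188.5526, Y=-4988801.4878, Z=-3941664.7926
→ geod (Bowring, a=6378206.400): φ=-38.41272443°, λ=-85.42511520°, h=671.3481 m
→ into tm (λ₀=-79.6°): φ=-38.41272443°, λ−λ₀=-5.82511520°
convergence γ = 3.62694047°

3.62694047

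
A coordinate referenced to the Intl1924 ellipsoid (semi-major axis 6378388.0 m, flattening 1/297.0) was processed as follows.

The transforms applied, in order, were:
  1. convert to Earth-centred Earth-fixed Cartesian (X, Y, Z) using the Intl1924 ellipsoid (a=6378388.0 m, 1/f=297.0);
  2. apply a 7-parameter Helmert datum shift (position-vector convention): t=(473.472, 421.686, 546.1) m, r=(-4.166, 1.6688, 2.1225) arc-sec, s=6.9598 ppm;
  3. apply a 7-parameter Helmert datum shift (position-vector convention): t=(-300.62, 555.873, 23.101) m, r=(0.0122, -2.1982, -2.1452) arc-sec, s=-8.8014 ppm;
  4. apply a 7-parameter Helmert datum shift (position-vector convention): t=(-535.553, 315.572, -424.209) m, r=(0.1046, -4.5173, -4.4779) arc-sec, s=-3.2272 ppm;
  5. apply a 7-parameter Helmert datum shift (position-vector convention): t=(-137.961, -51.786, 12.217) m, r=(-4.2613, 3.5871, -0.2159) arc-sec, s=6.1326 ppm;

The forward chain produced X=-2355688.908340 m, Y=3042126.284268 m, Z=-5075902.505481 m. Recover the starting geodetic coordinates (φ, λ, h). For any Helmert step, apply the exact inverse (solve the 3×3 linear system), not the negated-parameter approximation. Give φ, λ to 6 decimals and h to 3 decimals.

φ=-53.031376°, λ=127.757919°, h=3967.437 m

start: X=-2355688.9083, Y=3042126.2843, Z=-5075902.5055 m
→ Helmert⁻¹: X=-2355451.4131, Y=3042261.8125, Z=-5075861.7060
→ Helmert⁻¹: X=-2355100.6518, Y=3041902.3557, Z=-5075403.8412
→ Helmert⁻¹: X=-2354906.4782, Y=3041348.4593, Z=-5075446.6967
→ Helmert⁻¹: X=-2355291.1975, Y=3041032.3655, Z=-5075915.1040
→ geod (Bowring, a=6378388.000): φ=-53.03137600°, λ=127.75791900°, h=3967.4370 m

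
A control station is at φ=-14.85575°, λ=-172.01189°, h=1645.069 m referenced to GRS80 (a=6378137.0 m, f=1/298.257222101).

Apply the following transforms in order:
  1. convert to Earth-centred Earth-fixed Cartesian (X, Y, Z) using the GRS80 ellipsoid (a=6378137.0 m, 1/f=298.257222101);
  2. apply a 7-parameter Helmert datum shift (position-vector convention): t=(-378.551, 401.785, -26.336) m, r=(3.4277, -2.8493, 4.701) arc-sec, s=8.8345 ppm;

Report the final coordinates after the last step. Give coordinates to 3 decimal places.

start: φ=-14.855750°, λ=-172.011890°, h=1645.069 m
→ ECEF (a=6378137.000, f=1/298.257222101): X=-6108043.2773, Y=-857136.9632, Z=-1625099.6127
→ Helmert 7p (PV): X=-6108433.8055, Y=-856854.9547, Z=-1625238.9257

X=-6108433.806 m, Y=-856854.955 m, Z=-1625238.926 m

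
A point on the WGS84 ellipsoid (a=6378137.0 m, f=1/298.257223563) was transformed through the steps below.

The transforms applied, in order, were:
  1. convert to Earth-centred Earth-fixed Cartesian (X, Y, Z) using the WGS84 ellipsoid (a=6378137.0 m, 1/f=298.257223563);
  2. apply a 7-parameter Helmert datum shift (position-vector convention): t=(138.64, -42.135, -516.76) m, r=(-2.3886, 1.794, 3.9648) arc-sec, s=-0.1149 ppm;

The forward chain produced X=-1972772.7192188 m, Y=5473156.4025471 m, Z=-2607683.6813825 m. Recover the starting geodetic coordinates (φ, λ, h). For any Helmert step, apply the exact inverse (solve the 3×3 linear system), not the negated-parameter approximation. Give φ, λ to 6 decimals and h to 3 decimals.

φ=-24.281875°, λ=109.821184°, h=845.123 m

start: X=-1972772.7192, Y=5473156.4025, Z=-2607683.6814 m
→ Helmert⁻¹: X=-1972783.7038, Y=5473267.2782, Z=-2607120.9975
→ geod (Bowring, a=6378137.000): φ=-24.28187500°, λ=109.82118400°, h=845.1230 m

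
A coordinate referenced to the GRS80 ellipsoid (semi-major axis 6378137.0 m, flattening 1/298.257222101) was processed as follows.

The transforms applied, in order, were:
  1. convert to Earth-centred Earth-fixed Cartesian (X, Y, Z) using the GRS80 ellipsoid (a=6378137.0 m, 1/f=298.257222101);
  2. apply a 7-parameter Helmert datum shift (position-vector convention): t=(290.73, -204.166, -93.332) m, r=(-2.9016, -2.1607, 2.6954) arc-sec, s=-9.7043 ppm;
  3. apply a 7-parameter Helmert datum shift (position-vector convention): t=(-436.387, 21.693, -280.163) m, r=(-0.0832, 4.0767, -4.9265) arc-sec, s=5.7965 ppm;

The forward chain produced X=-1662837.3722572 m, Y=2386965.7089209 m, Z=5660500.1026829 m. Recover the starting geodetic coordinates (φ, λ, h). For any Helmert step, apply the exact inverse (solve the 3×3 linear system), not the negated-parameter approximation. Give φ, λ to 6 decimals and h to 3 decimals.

start: X=-1662837.3723, Y=2386965.7089, Z=5660500.1027 m
→ Helmert⁻¹: X=-1662560.2391, Y=2386888.1876, Z=5660715.5564
→ Helmert⁻¹: X=-1662776.6126, Y=2387057.6134, Z=5660914.8209
→ geod (Bowring, a=6378137.000): φ=62.95777500°, λ=124.86029800°, h=3452.3690 m

φ=62.957775°, λ=124.860298°, h=3452.369 m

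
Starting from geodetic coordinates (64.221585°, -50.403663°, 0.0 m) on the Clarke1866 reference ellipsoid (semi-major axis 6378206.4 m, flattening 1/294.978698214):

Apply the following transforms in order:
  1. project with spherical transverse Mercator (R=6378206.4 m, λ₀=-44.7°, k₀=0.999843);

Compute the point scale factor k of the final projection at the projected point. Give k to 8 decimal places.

start: φ=64.221585°, λ=-50.403663°, h=0.000 m
→ into tm (λ₀=-44.7°): φ=64.22158500°, λ−λ₀=-5.70366300°
scale k = 1.00077819

1.00077819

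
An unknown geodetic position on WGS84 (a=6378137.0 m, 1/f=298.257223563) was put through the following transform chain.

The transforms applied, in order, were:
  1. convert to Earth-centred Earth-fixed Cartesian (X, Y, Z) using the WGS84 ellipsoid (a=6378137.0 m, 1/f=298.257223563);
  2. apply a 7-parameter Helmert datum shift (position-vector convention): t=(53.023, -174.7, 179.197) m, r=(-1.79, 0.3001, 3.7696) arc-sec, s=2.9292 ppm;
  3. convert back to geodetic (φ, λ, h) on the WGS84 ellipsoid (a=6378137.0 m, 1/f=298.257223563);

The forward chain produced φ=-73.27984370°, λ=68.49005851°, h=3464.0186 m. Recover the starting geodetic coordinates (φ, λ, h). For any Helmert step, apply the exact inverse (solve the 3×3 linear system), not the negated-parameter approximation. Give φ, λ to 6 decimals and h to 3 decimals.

start: φ=-73.279844°, λ=68.490059°, h=3464.019 m
→ ECEF (a=6378137.000, f=1/298.257223563): X=675256.9913, Y=1713367.8618, Z=-6089617.6194
→ Helmert⁻¹: X=675242.1672, Y=1713578.0501, Z=-6089763.1251
→ geod (Bowring, a=6378137.000): φ=-73.27858800°, λ=68.49288500°, h=3658.0700 m

φ=-73.278588°, λ=68.492885°, h=3658.070 m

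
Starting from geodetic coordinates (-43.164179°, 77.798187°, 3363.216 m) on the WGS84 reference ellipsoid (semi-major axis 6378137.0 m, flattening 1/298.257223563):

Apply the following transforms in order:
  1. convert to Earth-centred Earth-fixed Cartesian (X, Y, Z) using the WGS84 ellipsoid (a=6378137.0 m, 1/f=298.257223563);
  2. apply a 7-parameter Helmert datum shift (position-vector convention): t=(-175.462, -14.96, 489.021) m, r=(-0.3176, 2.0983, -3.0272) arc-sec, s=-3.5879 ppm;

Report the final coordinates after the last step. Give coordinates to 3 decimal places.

X=985173.118 m, Y=4556578.559 m, Z=-4342636.523 m

start: φ=-43.164179°, λ=77.798187°, h=3363.216 m
→ ECEF (a=6378137.000, f=1/298.257223563): X=985329.4230, Y=4556631.0158, Z=-4343124.0866
→ Helmert 7p (PV): X=985173.1181, Y=4556578.5588, Z=-4342636.5226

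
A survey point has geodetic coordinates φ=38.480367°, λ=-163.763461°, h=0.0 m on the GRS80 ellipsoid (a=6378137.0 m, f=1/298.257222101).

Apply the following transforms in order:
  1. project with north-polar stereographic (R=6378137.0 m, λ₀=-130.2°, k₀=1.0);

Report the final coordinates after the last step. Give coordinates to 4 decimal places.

start: φ=38.480367°, λ=-163.763461°, h=0.000 m
→ stereo (R=6378137.0, λ₀=-130.2°): E=-3403181.3154, N=-5129293.3302

E=-3403181.3154 m, N=-5129293.3302 m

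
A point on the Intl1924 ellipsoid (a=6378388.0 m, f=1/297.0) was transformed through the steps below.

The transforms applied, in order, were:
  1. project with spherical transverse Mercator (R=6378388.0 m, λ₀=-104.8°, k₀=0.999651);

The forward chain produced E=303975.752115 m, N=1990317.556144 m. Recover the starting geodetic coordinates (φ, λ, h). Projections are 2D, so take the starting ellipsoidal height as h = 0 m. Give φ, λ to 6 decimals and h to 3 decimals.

start: E=303975.7521, N=1990317.5561 m
→ tm⁻¹: φ=17.86387500°, λ=-101.93110500°

φ=17.863875°, λ=-101.931105°, h=0.000 m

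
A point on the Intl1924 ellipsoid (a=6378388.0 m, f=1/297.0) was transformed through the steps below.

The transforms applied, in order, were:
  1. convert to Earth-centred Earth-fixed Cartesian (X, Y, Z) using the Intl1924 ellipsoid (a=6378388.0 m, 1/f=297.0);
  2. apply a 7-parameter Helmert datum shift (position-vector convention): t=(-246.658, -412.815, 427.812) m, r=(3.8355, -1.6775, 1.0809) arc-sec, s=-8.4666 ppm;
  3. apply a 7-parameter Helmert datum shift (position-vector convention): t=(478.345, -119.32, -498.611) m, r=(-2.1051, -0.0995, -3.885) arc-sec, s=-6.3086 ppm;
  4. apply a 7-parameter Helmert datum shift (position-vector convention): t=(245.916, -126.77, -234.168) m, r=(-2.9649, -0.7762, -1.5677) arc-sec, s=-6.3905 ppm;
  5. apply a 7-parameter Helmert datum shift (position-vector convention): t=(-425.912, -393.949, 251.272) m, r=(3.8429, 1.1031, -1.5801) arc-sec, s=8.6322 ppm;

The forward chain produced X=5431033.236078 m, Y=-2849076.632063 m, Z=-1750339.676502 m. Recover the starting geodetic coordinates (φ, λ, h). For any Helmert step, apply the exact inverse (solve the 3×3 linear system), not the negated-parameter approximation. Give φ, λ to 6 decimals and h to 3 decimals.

φ=-16.031808°, λ=-27.671241°, h=644.325 m

start: X=5431033.2361, Y=-2849076.6321, Z=-1750339.6765 m
→ Helmert⁻¹: X=5431443.4468, Y=-2848649.0984, Z=-1750493.7170
→ Helmert⁻¹: X=5431247.3020, Y=-2848474.0925, Z=-1750332.1172
→ Helmert⁻¹: X=5430856.0205, Y=-2848252.5926, Z=-1749876.2338
→ Helmert⁻¹: X=5431119.5029, Y=-2847924.8973, Z=-1750310.0778
→ geod (Bowring, a=6378388.000): φ=-16.03180800°, λ=-27.67124100°, h=644.3250 m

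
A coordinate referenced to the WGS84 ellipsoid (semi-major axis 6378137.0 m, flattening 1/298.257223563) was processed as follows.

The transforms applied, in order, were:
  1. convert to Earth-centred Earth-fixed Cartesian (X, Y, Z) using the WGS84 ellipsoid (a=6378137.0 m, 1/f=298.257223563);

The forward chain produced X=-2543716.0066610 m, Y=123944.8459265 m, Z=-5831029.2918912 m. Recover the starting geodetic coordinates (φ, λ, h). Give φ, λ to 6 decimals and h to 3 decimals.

start: X=-2543716.0067, Y=123944.8459, Z=-5831029.2919 m
→ geod (Bowring, a=6378137.000): φ=-66.54721300°, λ=177.21041800°, h=2756.7850 m

φ=-66.547213°, λ=177.210418°, h=2756.785 m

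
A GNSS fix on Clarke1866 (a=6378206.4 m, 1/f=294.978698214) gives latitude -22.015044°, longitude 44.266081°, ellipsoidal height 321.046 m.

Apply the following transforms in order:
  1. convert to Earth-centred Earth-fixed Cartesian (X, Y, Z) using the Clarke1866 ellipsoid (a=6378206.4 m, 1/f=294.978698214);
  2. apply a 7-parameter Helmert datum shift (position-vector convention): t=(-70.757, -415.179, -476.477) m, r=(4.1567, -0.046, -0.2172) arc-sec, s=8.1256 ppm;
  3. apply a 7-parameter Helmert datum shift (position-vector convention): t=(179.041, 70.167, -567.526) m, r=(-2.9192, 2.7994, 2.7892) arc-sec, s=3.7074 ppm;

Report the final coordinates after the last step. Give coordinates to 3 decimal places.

start: φ=-22.015044°, λ=44.266081°, h=321.046 m
→ ECEF (a=6378206.400, f=1/294.978698214): X=4236665.4078, Y=4129494.8645, Z=-2375938.2759
→ Helmert 7p (PV): X=4236633.9546, Y=4129156.6597, Z=-2376349.8946
→ Helmert 7p (PV): X=4236740.6144, Y=4129265.7930, Z=-2377042.1689

X=4236740.614 m, Y=4129265.793 m, Z=-2377042.169 m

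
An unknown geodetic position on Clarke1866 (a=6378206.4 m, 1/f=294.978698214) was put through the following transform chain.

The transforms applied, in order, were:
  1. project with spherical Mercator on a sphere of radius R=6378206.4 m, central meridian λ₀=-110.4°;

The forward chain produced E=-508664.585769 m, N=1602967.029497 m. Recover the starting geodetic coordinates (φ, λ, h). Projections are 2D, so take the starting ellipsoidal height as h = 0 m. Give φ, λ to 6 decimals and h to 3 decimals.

start: E=-508664.5858, N=1602967.0295 m
→ merc⁻¹: φ=14.25030900°, λ=-114.96936200°

φ=14.250309°, λ=-114.969362°, h=0.000 m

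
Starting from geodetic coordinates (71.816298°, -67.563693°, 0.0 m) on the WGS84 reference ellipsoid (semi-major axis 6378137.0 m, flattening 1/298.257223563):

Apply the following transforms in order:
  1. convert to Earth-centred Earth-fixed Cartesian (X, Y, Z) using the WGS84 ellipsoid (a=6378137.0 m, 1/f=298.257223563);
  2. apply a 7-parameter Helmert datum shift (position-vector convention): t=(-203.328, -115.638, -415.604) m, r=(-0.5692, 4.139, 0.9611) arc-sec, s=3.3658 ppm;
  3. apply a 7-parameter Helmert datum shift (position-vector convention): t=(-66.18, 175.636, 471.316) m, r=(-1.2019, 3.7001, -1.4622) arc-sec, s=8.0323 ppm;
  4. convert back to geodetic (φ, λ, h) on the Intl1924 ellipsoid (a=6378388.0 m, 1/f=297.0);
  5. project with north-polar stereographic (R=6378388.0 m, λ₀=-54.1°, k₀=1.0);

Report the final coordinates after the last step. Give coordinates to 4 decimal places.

E=-475263.8512 m, N=-1985160.8115 m

start: φ=71.816298°, λ=-67.563693°, h=0.000 m
→ ECEF (a=6378137.000, f=1/298.257223563): X=761950.6194, Y=-1845310.9300, Z=6037320.6703
→ Helmert 7p (PV): X=761879.6023, Y=-1845412.5682, Z=6036915.1893
→ Helmert 7p (PV): X=761914.7544, Y=-1845221.9789, Z=6037432.0817
→ geod (Bowring, a=6378388.000): φ=71.81791294°, λ=-67.56367008°, h=-92.6354 m
→ stereo (R=6378388.0, λ₀=-54.1°): E=-475263.8512, N=-1985160.8115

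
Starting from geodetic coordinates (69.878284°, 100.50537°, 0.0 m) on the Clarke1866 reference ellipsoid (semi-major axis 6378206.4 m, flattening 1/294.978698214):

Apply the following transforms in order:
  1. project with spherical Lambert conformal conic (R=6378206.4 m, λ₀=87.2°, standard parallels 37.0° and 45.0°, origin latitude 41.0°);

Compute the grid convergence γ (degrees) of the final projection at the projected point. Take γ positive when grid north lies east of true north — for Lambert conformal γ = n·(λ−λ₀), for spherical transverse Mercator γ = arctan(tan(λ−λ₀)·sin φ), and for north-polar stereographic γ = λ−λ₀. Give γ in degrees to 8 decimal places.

8.73621918

start: φ=69.878284°, λ=100.505370°, h=0.000 m
→ into lcc (λ₀=87.2°): φ=69.87828400°, λ−λ₀=13.30537000°
convergence γ = 8.73621918°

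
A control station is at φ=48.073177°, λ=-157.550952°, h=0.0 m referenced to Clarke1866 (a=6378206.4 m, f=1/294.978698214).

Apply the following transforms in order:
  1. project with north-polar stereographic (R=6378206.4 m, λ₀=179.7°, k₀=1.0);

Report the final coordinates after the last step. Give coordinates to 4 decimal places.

start: φ=48.073177°, λ=-157.550952°, h=0.000 m
→ stereo (R=6378206.4, λ₀=179.7°): E=1889930.0471, N=-4507181.6039

E=1889930.0471 m, N=-4507181.6039 m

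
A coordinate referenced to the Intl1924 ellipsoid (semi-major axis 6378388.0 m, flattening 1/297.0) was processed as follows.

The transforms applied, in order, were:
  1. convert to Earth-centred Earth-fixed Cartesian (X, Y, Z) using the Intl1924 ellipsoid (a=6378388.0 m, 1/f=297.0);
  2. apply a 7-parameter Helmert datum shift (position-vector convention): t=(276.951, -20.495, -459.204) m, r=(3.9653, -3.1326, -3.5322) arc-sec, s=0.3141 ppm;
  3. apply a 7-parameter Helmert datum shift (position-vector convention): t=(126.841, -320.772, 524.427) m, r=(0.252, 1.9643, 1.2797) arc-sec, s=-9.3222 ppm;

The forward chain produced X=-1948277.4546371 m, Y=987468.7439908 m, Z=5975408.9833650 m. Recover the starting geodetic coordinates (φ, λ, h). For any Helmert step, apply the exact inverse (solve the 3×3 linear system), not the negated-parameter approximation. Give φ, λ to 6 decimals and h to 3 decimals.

φ=70.040238°, λ=153.116367°, h=2845.460 m

start: X=-1948277.4546, Y=987468.7440, Z=5975408.9834 m
→ Helmert⁻¹: X=-1948473.2310, Y=987818.1128, Z=5974920.4934
→ Helmert⁻¹: X=-1948675.7377, Y=987919.8000, Z=5975388.4235
→ geod (Bowring, a=6378388.000): φ=70.04023800°, λ=153.11636700°, h=2845.4600 m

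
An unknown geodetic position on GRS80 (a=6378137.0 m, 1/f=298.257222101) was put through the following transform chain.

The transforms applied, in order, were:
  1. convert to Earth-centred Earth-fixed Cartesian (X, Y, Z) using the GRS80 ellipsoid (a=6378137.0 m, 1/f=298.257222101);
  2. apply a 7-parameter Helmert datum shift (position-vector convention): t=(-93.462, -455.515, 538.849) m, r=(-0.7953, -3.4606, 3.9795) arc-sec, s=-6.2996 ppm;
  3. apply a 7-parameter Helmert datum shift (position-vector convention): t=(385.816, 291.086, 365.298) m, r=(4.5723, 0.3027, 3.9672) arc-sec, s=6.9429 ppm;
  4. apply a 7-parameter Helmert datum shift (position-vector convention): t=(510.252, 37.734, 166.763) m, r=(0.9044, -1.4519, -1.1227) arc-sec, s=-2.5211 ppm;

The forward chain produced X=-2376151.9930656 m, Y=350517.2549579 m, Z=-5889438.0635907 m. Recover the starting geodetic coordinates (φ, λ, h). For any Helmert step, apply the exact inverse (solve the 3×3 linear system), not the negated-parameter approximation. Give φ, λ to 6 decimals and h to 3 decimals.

start: X=-2376151.9931, Y=350517.2550, Z=-5889438.0636 m
→ Helmert⁻¹: X=-2376711.6013, Y=350441.6442, Z=-5889604.4818
→ Helmert⁻¹: X=-2377065.5369, Y=350063.2834, Z=-5889940.1349
→ Helmert⁻¹: X=-2377079.1122, Y=350589.5800, Z=-5890474.8587
→ geod (Bowring, a=6378137.000): φ=-67.94310300°, λ=171.61007100°, h=1901.1790 m

φ=-67.943103°, λ=171.610071°, h=1901.179 m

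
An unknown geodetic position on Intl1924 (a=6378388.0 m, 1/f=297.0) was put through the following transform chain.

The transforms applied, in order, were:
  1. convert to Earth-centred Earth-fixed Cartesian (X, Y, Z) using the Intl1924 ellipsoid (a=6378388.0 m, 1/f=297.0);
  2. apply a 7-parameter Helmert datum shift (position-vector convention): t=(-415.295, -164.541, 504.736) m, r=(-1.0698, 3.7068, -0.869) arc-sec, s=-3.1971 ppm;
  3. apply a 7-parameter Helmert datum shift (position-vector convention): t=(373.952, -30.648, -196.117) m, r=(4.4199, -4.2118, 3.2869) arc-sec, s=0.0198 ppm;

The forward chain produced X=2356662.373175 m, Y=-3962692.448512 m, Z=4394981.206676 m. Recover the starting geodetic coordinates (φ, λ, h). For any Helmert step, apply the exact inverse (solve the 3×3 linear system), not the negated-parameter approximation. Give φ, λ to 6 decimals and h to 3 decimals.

φ=43.821649°, λ=-59.257947°, h=1230.758 m

start: X=2356662.3732, Y=-3962692.4485, Z=4394981.2067 m
→ Helmert⁻¹: X=2356314.9766, Y=-3962605.0889, Z=4395214.0340
→ Helmert⁻¹: X=2356675.5220, Y=-3962466.0810, Z=4394745.1488
→ geod (Bowring, a=6378388.000): φ=43.82164900°, λ=-59.25794700°, h=1230.7580 m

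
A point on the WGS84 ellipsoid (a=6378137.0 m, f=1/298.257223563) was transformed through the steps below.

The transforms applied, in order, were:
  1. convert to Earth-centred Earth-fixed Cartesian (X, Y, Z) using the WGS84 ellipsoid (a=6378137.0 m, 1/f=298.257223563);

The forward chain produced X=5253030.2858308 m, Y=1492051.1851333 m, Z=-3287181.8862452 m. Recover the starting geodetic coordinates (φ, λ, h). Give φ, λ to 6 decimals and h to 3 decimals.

start: X=5253030.2858, Y=1492051.1851, Z=-3287181.8862 m
→ geod (Bowring, a=6378137.000): φ=-31.21643500°, λ=15.85647000°, h=1433.2270 m

φ=-31.216435°, λ=15.856470°, h=1433.227 m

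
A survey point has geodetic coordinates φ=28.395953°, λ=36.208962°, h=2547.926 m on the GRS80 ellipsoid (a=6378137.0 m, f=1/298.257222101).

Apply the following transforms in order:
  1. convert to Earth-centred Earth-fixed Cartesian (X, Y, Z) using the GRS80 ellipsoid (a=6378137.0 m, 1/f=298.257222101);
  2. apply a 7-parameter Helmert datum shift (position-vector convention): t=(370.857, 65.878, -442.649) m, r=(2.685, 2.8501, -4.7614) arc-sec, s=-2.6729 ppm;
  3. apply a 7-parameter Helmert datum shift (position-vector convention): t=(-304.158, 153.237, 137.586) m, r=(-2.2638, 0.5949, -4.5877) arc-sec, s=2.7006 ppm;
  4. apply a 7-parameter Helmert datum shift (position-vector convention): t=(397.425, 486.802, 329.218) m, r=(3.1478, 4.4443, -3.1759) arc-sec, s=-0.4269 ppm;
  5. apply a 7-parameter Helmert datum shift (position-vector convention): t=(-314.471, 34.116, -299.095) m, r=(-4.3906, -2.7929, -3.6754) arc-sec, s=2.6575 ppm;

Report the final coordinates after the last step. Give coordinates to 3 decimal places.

start: φ=28.395953°, λ=36.208962°, h=2547.926 m
→ ECEF (a=6378137.000, f=1/298.257222101): X=4532360.1773, Y=3318275.0063, Z=3016389.7196
→ Helmert 7p (PV): X=4532837.1977, Y=3318188.1255, Z=3015919.5763
→ Helmert 7p (PV): X=4532627.7822, Y=3318282.6054, Z=3016015.8157
→ Helmert 7p (PV): X=4533139.3492, Y=3318652.1738, Z=3016296.7238
→ Helmert 7p (PV): X=4532855.2179, Y=3318678.5393, Z=3015996.3833

X=4532855.218 m, Y=3318678.539 m, Z=3015996.383 m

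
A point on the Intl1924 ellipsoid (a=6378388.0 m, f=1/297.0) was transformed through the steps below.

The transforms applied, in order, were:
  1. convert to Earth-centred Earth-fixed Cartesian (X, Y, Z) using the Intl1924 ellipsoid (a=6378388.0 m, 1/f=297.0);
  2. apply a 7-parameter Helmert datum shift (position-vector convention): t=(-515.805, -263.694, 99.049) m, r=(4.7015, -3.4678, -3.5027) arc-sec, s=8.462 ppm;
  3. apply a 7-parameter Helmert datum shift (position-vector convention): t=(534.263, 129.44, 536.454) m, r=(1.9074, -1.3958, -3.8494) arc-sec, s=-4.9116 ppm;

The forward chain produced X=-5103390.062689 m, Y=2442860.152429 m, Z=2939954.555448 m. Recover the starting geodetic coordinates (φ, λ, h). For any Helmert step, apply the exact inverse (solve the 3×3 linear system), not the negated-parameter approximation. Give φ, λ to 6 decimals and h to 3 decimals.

φ=27.610556°, λ=154.420507°, h=2110.729 m

start: X=-5103390.0627, Y=2442860.1524, Z=2939954.5554 m
→ Helmert⁻¹: X=-5103975.0892, Y=2442674.6397, Z=2939444.4893
→ Helmert⁻¹: X=-5103408.1658, Y=2442897.9960, Z=2939350.6859
→ geod (Bowring, a=6378388.000): φ=27.61055600°, λ=154.42050700°, h=2110.7290 m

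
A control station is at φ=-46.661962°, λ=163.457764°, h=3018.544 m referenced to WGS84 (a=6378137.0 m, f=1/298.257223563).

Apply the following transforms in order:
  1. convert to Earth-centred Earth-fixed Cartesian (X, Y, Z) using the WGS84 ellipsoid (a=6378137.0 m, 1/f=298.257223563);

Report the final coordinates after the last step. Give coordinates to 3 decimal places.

start: φ=-46.661962°, λ=163.457764°, h=3018.544 m
→ ECEF (a=6378137.000, f=1/298.257223563): X=-4205582.6543, Y=1249123.2663, Z=-4618250.5864

X=-4205582.654 m, Y=1249123.266 m, Z=-4618250.586 m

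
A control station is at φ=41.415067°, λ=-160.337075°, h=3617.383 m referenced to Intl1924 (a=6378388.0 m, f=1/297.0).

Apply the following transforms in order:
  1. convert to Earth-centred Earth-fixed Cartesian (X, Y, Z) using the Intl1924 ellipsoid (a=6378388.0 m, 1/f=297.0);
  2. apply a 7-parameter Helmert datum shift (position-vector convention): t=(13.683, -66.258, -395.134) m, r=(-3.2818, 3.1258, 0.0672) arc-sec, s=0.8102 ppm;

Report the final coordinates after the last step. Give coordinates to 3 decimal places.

X=-4513583.987 m, Y=-1612831.446 m, Z=4199269.756 m

start: φ=41.415067°, λ=-160.337075°, h=3617.383 m
→ ECEF (a=6378388.000, f=1/297.0): X=-4513658.1802, Y=-1612829.2288, Z=4199567.4247
→ Helmert 7p (PV): X=-4513583.9871, Y=-1612831.4462, Z=4199269.7557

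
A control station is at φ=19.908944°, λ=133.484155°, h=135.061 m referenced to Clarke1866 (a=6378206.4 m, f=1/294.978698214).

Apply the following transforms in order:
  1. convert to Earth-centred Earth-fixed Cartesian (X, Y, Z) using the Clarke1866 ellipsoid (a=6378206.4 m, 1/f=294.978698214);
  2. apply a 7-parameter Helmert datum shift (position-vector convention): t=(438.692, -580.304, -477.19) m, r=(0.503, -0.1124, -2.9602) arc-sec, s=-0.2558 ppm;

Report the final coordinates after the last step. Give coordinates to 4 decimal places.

X=-4128074.8728 m, Y=4352494.1231 m, Z=2157669.7364 m

start: φ=19.908944°, λ=133.484155°, h=135.061 m
→ ECEF (a=6378206.400, f=1/294.978698214): X=-4128575.9170, Y=4353021.5525, Z=2158139.1130
→ Helmert 7p (PV): X=-4128074.8728, Y=4352494.1231, Z=2157669.7364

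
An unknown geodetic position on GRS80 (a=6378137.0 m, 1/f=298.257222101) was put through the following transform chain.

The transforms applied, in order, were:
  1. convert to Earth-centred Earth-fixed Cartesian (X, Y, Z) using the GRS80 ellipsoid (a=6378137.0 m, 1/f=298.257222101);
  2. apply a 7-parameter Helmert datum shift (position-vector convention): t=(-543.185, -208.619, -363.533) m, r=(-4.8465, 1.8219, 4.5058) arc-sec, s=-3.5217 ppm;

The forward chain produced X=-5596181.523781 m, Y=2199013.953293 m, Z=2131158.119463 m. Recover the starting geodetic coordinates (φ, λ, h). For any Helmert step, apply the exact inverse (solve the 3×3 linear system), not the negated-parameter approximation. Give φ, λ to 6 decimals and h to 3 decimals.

φ=19.642264°, λ=158.543219°, h=3244.060 m

start: X=-5596181.5238, Y=2199013.9533, Z=2131158.1195 m
→ Helmert⁻¹: X=-5595628.8293, Y=2199302.4688, Z=2131531.4098
→ geod (Bowring, a=6378137.000): φ=19.64226400°, λ=158.54321900°, h=3244.0600 m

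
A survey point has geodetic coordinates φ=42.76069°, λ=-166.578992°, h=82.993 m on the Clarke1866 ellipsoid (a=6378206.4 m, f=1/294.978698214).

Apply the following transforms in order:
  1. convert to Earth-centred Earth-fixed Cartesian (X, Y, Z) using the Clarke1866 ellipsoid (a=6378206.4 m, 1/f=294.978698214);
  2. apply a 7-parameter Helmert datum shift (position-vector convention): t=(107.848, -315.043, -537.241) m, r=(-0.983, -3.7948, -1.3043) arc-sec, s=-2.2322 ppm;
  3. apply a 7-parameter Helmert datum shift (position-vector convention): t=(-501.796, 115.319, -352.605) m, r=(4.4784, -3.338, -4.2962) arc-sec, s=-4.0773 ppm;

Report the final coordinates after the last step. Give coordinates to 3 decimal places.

X=-4562693.397 m, Y=-1088767.185 m, Z=4306782.689 m

start: φ=42.760690°, λ=-166.578992°, h=82.993 m
→ ECEF (a=6378206.400, f=1/294.978698214): X=-4562149.7112, Y=-1088625.2125, Z=4307875.9283
→ Helmert 7p (PV): X=-4562117.8182, Y=-1088888.4471, Z=4307250.3264
→ Helmert 7p (PV): X=-4562693.3973, Y=-1088767.1846, Z=4306782.6889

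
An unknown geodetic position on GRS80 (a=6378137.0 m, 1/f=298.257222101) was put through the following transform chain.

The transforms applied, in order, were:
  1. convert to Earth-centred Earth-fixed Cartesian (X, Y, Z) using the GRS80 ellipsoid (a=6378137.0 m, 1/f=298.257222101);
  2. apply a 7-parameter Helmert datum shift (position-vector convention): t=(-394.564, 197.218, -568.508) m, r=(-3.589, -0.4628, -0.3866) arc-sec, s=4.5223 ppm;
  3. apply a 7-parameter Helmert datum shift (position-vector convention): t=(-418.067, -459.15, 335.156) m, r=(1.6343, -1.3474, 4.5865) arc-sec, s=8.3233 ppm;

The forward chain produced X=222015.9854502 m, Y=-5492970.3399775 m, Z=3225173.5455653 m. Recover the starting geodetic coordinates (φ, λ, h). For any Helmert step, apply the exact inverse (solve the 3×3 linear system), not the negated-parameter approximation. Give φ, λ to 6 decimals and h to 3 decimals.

start: X=222015.9855, Y=-5492970.3400, Z=3225173.5456 m
→ Helmert⁻¹: X=222331.1372, Y=-5492444.8668, Z=3224853.6145
→ Helmert⁻¹: X=222742.2255, Y=-5492672.9483, Z=3225311.4641
→ geod (Bowring, a=6378137.000): φ=30.56924000°, λ=-87.67777900°, h=875.7050 m

φ=30.569240°, λ=-87.677779°, h=875.705 m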